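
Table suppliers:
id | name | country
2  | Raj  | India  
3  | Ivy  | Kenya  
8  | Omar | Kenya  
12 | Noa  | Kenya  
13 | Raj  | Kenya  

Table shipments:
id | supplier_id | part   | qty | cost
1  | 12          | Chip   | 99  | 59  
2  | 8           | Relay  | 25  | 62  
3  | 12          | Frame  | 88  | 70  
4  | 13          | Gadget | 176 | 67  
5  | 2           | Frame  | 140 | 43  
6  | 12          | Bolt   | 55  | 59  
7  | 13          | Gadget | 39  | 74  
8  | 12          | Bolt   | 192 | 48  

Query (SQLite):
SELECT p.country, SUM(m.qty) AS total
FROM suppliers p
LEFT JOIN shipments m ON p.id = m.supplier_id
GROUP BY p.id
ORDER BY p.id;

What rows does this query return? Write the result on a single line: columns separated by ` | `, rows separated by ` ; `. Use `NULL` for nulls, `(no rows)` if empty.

India | 140 ; Kenya | NULL ; Kenya | 25 ; Kenya | 434 ; Kenya | 215

LEFT JOIN keeps every suppliers row; unmatched ones get NULL for shipments columns.
Group by suppliers.id and compute SUM(m.qty). SUM over an all-NULL group is NULL.
  2: ids {5} → SUM(m.qty)=140
  3: ids {—} → SUM(m.qty)=NULL
  8: ids {2} → SUM(m.qty)=25
  12: ids {1, 3, 6, 8} → SUM(m.qty)=434
  13: ids {4, 7} → SUM(m.qty)=215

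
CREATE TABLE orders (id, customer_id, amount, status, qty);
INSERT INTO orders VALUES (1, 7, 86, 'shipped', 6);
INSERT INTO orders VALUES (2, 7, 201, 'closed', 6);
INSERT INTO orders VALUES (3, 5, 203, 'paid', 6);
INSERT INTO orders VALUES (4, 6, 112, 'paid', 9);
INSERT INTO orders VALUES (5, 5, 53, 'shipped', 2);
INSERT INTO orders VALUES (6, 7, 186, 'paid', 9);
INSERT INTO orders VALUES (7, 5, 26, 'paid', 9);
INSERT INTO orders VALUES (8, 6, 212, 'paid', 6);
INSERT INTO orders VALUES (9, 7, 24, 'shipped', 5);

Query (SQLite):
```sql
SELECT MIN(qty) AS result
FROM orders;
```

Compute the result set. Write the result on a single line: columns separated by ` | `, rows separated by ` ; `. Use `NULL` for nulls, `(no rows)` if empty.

All qty values: [6, 6, 6, 9, 2, 9, 9, 6, 5].
MIN of non-NULL values = 2.

2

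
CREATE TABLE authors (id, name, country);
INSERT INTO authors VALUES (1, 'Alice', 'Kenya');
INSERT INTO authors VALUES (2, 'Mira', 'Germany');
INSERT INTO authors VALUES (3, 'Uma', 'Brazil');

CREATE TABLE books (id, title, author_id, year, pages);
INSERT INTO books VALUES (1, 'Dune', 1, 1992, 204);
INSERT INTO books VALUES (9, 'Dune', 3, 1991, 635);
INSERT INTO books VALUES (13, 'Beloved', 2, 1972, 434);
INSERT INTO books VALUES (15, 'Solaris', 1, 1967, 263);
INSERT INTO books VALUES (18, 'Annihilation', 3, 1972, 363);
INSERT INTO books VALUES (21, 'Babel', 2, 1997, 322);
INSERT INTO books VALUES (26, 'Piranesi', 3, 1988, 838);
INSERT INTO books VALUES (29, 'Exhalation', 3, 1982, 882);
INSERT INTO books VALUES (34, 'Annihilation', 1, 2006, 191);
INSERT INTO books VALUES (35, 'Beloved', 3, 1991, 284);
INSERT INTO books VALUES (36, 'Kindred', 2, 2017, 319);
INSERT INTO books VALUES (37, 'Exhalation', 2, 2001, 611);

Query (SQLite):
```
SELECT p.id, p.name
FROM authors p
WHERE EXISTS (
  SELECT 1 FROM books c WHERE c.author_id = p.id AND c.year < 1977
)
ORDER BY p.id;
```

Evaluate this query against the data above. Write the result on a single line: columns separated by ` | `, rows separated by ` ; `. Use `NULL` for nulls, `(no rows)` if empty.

1 | Alice ; 2 | Mira ; 3 | Uma

For each authors row, check whether any books with matching author_id has year < 1977.
Keep rows where that is true.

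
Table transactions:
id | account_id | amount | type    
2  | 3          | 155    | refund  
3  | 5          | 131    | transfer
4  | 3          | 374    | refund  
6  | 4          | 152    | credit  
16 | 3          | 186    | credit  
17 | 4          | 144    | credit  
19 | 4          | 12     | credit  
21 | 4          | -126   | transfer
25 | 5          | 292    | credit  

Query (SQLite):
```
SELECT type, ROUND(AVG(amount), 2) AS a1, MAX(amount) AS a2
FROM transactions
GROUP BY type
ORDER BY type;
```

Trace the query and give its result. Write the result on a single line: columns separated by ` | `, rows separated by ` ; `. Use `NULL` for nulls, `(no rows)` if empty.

credit | 157.2 | 292 ; refund | 264.5 | 374 ; transfer | 2.5 | 131

Group transactions by type.
Per group compute: ROUND(AVG(amount), 2), MAX(amount).
  credit: ids {6, 16, 17, 19, 25} → ROUND(AVG(amount), 2)=157.2, MAX(amount)=292
  refund: ids {2, 4} → ROUND(AVG(amount), 2)=264.5, MAX(amount)=374
  transfer: ids {3, 21} → ROUND(AVG(amount), 2)=2.5, MAX(amount)=131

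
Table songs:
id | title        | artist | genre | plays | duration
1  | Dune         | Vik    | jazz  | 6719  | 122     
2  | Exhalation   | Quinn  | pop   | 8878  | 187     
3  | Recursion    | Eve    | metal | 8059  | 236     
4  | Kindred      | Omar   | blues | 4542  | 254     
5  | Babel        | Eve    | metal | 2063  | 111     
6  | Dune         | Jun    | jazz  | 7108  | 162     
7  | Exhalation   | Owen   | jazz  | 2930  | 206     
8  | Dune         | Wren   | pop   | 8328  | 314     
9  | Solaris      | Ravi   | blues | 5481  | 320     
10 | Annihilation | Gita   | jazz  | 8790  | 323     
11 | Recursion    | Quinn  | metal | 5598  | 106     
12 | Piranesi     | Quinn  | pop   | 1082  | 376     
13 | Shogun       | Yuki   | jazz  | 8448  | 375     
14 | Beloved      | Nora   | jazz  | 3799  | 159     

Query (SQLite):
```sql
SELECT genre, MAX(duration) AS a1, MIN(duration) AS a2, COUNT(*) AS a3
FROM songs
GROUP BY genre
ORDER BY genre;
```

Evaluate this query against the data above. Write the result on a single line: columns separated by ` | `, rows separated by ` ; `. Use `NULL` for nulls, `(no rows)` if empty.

Group songs by genre.
Per group compute: MAX(duration), MIN(duration), COUNT(*).
  blues: ids {4, 9} → MAX(duration)=320, MIN(duration)=254, COUNT(*)=2
  jazz: ids {1, 6, 7, 10, 13, 14} → MAX(duration)=375, MIN(duration)=122, COUNT(*)=6
  metal: ids {3, 5, 11} → MAX(duration)=236, MIN(duration)=106, COUNT(*)=3
  pop: ids {2, 8, 12} → MAX(duration)=376, MIN(duration)=187, COUNT(*)=3

blues | 320 | 254 | 2 ; jazz | 375 | 122 | 6 ; metal | 236 | 106 | 3 ; pop | 376 | 187 | 3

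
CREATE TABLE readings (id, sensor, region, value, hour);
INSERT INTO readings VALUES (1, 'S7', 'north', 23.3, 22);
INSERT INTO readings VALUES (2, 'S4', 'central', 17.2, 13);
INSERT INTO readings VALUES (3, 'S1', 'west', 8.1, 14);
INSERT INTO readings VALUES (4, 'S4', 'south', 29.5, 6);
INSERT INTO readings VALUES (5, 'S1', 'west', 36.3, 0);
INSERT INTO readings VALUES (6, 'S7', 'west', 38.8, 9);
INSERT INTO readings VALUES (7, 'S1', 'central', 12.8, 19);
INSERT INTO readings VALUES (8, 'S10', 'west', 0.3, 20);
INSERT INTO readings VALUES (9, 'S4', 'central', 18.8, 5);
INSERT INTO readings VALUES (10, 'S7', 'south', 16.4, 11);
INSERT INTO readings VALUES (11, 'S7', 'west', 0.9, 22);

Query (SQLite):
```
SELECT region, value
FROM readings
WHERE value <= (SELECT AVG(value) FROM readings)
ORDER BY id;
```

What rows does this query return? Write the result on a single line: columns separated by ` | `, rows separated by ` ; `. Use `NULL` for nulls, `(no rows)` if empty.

central | 17.2 ; west | 8.1 ; central | 12.8 ; west | 0.3 ; south | 16.4 ; west | 0.9

Scalar subquery: AVG(value) over all readings rows = 18.4 (≈; comparison uses full precision).
Keep rows where value <= that value.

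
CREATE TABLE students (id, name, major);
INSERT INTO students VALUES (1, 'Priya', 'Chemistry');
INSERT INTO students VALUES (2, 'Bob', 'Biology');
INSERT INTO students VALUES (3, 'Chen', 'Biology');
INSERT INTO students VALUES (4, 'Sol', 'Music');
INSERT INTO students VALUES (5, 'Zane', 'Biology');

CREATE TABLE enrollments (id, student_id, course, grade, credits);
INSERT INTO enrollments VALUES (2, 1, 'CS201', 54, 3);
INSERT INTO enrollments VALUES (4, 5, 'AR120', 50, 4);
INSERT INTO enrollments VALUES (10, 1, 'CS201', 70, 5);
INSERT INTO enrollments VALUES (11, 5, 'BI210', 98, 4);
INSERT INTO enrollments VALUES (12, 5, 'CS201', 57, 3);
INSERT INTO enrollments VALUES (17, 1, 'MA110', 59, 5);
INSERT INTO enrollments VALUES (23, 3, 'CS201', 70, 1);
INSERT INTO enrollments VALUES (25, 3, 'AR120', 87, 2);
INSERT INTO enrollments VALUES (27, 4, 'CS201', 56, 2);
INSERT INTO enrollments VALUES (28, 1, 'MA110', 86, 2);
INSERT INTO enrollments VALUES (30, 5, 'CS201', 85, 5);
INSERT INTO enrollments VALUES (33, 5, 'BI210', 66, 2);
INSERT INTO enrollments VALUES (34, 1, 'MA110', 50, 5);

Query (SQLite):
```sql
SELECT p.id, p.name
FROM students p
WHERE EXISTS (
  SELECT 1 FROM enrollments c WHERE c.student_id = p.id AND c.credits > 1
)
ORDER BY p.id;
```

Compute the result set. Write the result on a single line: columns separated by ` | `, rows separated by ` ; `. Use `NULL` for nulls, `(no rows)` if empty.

1 | Priya ; 3 | Chen ; 4 | Sol ; 5 | Zane

For each students row, check whether any enrollments with matching student_id has credits > 1.
Keep rows where that is true.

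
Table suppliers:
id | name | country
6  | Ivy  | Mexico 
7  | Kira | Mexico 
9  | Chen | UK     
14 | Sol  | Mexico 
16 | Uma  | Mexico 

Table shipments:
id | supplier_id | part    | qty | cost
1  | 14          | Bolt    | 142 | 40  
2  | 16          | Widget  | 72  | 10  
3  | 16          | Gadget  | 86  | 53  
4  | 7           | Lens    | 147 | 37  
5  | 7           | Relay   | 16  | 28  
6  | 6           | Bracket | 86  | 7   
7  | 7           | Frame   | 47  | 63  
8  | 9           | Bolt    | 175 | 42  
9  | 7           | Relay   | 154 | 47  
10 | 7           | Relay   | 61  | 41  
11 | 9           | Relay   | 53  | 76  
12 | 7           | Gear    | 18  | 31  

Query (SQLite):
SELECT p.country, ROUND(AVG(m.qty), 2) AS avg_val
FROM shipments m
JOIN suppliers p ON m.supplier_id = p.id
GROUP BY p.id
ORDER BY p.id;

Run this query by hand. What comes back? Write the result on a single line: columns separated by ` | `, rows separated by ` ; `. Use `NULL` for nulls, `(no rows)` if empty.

Join each shipments row to its suppliers via supplier_id.
Group joined rows by suppliers.id; compute ROUND(AVG(m.qty), 2) per group.
  6: ids {6} → ROUND(AVG(m.qty), 2)=86
  7: ids {4, 5, 7, 9, 10, 12} → ROUND(AVG(m.qty), 2)=73.83
  9: ids {8, 11} → ROUND(AVG(m.qty), 2)=114
  14: ids {1} → ROUND(AVG(m.qty), 2)=142
  16: ids {2, 3} → ROUND(AVG(m.qty), 2)=79

Mexico | 86 ; Mexico | 73.83 ; UK | 114 ; Mexico | 142 ; Mexico | 79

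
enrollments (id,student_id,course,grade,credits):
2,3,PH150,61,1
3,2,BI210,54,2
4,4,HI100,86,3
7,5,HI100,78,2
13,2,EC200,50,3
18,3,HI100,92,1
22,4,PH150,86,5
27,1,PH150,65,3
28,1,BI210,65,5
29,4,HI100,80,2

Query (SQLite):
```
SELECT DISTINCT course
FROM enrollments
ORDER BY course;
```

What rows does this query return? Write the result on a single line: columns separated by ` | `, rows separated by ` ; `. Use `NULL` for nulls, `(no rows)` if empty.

Collect distinct course values from enrollments.

BI210 ; EC200 ; HI100 ; PH150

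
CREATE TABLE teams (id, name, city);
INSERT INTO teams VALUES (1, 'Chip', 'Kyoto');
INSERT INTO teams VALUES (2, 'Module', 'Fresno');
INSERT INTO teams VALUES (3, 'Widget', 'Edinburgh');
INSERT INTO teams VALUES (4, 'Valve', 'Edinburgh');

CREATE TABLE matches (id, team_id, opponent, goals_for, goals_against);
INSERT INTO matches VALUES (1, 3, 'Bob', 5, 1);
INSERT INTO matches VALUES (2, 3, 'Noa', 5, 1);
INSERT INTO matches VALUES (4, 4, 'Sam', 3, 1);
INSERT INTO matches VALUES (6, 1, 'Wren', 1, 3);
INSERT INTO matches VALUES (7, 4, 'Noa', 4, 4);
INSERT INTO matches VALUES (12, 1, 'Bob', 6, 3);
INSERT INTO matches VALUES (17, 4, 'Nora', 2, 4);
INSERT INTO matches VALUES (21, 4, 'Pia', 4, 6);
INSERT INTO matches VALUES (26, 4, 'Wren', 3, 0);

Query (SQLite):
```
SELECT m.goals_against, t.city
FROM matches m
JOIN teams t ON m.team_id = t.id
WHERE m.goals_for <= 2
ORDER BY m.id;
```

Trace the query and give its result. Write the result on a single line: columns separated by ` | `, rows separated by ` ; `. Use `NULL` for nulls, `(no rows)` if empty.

Each matches row matches the teams row where team_id = teams.id.
Then keep rows with m.goals_for <= 2.

3 | Kyoto ; 4 | Edinburgh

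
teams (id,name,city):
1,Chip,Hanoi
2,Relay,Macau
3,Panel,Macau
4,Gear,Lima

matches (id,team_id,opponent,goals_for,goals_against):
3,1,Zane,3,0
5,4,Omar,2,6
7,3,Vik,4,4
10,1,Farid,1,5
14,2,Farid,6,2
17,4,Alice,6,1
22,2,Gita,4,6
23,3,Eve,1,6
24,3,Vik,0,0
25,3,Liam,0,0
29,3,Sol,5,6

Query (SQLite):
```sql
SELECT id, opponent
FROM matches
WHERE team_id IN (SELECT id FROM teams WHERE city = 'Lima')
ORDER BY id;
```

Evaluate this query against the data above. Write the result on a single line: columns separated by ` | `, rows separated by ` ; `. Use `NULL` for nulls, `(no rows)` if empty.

5 | Omar ; 17 | Alice

Inner query: teams.id where city = 'Lima'.
Outer: keep matches rows whose team_id is in that set.
Inner query → {4}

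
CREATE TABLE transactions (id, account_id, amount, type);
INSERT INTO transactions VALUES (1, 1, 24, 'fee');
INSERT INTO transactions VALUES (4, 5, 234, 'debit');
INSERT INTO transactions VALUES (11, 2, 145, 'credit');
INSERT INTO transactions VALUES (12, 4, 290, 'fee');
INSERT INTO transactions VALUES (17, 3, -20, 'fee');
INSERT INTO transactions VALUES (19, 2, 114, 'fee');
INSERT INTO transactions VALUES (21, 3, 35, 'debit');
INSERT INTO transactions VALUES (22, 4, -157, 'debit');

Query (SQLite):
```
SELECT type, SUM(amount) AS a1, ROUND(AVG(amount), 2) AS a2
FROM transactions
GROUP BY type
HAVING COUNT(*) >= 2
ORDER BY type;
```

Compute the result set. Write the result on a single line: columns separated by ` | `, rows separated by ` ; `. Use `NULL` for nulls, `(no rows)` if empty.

debit | 112 | 37.33 ; fee | 408 | 102

Group transactions by type.
Per group compute: SUM(amount), ROUND(AVG(amount), 2).
HAVING: drop groups with fewer than 2 rows.
  credit: ids {11} → SUM(amount)=145, ROUND(AVG(amount), 2)=145
  debit: ids {4, 21, 22} → SUM(amount)=112, ROUND(AVG(amount), 2)=37.33
  fee: ids {1, 12, 17, 19} → SUM(amount)=408, ROUND(AVG(amount), 2)=102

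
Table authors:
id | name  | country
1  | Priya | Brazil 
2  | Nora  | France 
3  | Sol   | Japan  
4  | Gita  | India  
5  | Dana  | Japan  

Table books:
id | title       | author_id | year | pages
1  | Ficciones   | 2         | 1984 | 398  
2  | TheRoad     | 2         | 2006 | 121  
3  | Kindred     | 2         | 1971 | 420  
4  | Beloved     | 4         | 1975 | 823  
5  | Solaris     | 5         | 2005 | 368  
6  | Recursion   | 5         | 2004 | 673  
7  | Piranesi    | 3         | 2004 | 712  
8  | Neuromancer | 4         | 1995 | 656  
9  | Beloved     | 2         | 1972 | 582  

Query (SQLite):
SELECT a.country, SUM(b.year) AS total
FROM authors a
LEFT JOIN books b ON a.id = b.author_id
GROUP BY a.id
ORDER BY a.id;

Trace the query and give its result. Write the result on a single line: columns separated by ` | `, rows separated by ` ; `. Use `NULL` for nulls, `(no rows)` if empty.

LEFT JOIN keeps every authors row; unmatched ones get NULL for books columns.
Group by authors.id and compute SUM(b.year). SUM over an all-NULL group is NULL.
  1: ids {—} → SUM(b.year)=NULL
  2: ids {1, 2, 3, 9} → SUM(b.year)=7933
  3: ids {7} → SUM(b.year)=2004
  4: ids {4, 8} → SUM(b.year)=3970
  5: ids {5, 6} → SUM(b.year)=4009

Brazil | NULL ; France | 7933 ; Japan | 2004 ; India | 3970 ; Japan | 4009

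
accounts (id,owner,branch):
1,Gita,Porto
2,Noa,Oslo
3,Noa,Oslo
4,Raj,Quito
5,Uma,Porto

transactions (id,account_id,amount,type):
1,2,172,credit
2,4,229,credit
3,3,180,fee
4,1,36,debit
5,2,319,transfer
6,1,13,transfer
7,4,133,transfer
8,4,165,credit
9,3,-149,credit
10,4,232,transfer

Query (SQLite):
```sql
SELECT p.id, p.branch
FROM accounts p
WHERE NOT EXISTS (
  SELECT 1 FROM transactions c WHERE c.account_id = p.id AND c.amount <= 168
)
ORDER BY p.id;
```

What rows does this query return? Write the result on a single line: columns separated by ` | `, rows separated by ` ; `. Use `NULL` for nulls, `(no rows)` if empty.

For each accounts row, check whether any transactions with matching account_id has amount <= 168.
Keep rows where that is false.

2 | Oslo ; 5 | Porto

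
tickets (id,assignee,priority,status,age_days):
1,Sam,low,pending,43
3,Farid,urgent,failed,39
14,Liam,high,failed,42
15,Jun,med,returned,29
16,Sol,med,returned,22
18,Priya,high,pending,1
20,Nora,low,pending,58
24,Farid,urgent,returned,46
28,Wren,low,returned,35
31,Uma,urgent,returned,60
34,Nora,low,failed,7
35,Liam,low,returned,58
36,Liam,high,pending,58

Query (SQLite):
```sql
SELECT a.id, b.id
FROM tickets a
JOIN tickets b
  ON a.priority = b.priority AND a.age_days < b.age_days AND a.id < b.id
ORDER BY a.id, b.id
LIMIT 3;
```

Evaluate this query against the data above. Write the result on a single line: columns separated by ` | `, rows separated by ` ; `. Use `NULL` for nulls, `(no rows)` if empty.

1 | 20 ; 1 | 35 ; 3 | 24

Pairs (a,b) with same priority, a.age_days < b.age_days, a.id < b.id.
priority groups: high:{14,18,36} low:{1,20,28,34,35} med:{15,16} urgent:{3,24,31}
Ordered by (a.id, b.id); first 3.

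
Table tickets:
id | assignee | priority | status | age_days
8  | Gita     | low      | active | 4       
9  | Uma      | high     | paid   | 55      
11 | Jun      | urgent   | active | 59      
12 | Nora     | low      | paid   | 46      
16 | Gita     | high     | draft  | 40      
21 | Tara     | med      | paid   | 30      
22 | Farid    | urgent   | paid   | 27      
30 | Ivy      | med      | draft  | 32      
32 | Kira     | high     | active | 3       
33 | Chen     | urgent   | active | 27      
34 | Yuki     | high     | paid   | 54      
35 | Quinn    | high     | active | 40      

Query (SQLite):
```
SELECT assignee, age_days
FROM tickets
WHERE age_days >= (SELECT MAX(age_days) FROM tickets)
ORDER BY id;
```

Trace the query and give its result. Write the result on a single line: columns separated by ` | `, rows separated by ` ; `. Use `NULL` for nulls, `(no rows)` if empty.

Jun | 59

Scalar subquery: MAX(age_days) over all tickets rows = 59.
Keep rows where age_days >= that value.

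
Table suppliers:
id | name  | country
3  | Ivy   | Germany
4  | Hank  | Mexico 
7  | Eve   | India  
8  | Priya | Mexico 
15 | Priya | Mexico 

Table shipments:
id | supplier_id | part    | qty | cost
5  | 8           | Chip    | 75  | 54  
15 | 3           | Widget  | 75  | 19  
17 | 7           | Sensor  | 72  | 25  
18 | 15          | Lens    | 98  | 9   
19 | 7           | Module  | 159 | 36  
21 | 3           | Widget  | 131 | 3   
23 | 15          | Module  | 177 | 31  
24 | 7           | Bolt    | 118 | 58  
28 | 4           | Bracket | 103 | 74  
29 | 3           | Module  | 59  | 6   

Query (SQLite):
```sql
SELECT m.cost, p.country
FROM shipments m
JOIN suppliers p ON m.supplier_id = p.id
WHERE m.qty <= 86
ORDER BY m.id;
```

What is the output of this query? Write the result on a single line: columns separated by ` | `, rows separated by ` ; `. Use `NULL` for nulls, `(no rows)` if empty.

Each shipments row matches the suppliers row where supplier_id = suppliers.id.
Then keep rows with m.qty <= 86.

54 | Mexico ; 19 | Germany ; 25 | India ; 6 | Germany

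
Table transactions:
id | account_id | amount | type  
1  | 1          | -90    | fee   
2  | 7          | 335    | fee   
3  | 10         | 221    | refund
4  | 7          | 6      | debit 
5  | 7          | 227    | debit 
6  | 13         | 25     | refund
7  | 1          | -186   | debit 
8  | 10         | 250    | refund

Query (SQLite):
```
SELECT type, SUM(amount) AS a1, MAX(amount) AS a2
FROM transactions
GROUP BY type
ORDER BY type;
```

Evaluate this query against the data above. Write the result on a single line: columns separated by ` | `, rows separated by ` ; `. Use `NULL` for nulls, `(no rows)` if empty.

Group transactions by type.
Per group compute: SUM(amount), MAX(amount).
  debit: ids {4, 5, 7} → SUM(amount)=47, MAX(amount)=227
  fee: ids {1, 2} → SUM(amount)=245, MAX(amount)=335
  refund: ids {3, 6, 8} → SUM(amount)=496, MAX(amount)=250

debit | 47 | 227 ; fee | 245 | 335 ; refund | 496 | 250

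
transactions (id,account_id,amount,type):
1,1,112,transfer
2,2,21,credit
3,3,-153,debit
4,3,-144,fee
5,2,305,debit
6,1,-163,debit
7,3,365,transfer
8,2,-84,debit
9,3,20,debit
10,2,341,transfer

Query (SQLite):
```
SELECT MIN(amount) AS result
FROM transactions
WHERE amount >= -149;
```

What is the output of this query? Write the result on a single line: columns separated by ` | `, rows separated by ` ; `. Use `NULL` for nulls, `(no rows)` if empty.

Rows where amount >= -149 → amount values: [112, 21, -144, 305, 365, -84, 20, 341].
MIN of non-NULL values = -144.

-144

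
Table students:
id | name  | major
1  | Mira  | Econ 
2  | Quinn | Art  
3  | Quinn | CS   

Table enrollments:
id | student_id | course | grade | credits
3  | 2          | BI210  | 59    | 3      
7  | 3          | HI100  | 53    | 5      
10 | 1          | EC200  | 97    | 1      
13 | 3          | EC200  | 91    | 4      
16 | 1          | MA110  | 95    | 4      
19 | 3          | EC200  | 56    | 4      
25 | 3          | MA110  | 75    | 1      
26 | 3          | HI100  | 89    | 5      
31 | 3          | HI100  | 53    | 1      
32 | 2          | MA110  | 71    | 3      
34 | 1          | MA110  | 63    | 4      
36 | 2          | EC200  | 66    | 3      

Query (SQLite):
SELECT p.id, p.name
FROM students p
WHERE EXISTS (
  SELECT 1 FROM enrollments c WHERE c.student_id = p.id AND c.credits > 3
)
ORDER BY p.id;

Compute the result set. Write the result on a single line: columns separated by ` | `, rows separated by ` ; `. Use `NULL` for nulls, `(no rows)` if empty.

For each students row, check whether any enrollments with matching student_id has credits > 3.
Keep rows where that is true.

1 | Mira ; 3 | Quinn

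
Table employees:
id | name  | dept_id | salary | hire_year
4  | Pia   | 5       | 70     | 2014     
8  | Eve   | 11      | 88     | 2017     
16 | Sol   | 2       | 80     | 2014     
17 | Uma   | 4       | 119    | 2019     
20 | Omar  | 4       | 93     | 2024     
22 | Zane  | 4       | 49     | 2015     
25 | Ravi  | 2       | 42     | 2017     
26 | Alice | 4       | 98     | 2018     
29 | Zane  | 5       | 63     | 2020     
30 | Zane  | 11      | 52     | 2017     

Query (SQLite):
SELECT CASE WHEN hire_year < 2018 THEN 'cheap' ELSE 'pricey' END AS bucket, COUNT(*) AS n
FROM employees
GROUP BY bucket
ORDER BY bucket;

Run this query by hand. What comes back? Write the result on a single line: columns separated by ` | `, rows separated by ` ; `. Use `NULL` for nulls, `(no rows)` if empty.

cheap | 6 ; pricey | 4

Bucket rows by hire_year < 2018 → 'cheap' else 'pricey'; count each bucket.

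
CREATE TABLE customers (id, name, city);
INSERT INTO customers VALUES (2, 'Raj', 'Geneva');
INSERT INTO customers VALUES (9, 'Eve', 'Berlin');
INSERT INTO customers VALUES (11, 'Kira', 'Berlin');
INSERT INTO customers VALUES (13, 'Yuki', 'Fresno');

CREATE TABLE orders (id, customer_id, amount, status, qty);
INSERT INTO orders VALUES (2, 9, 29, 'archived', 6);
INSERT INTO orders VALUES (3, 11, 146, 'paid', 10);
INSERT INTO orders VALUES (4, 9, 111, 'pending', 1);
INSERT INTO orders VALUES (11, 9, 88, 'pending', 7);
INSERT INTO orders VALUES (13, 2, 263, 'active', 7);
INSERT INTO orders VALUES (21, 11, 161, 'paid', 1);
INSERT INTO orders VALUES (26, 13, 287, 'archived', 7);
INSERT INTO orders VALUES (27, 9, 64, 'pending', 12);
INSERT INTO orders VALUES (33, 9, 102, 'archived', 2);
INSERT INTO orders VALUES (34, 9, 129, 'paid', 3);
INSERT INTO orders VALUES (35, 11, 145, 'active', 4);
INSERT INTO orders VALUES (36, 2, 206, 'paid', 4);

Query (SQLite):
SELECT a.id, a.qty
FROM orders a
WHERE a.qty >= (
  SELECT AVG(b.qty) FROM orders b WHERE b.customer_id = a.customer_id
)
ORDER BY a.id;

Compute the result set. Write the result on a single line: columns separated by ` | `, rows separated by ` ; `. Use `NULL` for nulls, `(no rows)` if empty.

2 | 6 ; 3 | 10 ; 11 | 7 ; 13 | 7 ; 26 | 7 ; 27 | 12

For each orders row a, compute AVG(qty) over rows sharing a.customer_id.
Keep row a if a.qty >= that per-group AVG.
  customer_id=2: AVG(qty) = 5.5
  customer_id=9: AVG(qty) = 5.166667
  customer_id=11: AVG(qty) = 5.0
  customer_id=13: AVG(qty) = 7.0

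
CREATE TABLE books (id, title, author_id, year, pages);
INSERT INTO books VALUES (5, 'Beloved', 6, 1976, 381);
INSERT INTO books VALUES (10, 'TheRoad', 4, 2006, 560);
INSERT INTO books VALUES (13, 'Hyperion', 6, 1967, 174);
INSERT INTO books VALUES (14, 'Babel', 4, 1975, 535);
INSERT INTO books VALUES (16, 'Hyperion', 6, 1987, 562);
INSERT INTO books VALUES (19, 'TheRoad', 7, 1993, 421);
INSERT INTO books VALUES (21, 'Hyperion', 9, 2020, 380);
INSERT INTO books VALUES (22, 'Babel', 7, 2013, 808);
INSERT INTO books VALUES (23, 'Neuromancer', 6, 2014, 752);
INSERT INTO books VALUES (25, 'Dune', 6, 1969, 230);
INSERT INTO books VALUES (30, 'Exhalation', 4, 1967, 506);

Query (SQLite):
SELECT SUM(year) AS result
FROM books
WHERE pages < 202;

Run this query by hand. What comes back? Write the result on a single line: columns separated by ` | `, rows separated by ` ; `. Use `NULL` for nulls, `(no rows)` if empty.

Rows where pages < 202 → year values: [1967].
SUM of non-NULL values = 1967.

1967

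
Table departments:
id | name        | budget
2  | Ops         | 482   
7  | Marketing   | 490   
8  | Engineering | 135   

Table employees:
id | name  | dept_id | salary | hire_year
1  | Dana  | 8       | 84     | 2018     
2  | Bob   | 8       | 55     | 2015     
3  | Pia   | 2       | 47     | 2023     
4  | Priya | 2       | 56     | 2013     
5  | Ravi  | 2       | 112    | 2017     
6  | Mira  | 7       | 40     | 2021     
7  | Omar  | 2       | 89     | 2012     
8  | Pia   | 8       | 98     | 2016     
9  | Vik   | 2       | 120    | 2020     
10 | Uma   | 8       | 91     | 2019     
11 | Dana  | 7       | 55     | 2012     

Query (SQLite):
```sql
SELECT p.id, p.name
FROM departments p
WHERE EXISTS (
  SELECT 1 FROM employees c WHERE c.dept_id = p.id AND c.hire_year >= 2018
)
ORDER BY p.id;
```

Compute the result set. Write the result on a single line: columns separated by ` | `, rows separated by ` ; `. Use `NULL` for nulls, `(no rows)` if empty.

For each departments row, check whether any employees with matching dept_id has hire_year >= 2018.
Keep rows where that is true.

2 | Ops ; 7 | Marketing ; 8 | Engineering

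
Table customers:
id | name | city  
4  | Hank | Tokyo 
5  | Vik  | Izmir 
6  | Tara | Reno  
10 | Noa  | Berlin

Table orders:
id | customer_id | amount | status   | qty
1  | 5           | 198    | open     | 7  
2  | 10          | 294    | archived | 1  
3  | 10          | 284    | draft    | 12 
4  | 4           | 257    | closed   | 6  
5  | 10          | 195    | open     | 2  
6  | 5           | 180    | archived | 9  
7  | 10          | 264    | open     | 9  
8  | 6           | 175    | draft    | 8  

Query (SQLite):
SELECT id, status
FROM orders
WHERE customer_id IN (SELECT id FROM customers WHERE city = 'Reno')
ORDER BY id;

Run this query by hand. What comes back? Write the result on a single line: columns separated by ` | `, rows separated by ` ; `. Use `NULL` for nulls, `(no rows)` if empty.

8 | draft

Inner query: customers.id where city = 'Reno'.
Outer: keep orders rows whose customer_id is in that set.
Inner query → {6}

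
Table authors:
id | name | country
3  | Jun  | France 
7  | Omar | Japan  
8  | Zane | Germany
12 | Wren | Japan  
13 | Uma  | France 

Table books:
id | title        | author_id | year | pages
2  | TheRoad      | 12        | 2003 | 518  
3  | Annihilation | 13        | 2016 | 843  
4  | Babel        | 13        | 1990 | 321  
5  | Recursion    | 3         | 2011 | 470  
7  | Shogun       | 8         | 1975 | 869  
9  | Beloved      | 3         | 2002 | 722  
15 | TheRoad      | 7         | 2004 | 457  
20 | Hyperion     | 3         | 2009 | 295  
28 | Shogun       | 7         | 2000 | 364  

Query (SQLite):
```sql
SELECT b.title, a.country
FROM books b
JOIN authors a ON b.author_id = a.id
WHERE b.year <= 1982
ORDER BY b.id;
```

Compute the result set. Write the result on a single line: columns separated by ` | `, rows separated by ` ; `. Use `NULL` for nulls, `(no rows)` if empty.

Each books row matches the authors row where author_id = authors.id.
Then keep rows with b.year <= 1982.

Shogun | Germany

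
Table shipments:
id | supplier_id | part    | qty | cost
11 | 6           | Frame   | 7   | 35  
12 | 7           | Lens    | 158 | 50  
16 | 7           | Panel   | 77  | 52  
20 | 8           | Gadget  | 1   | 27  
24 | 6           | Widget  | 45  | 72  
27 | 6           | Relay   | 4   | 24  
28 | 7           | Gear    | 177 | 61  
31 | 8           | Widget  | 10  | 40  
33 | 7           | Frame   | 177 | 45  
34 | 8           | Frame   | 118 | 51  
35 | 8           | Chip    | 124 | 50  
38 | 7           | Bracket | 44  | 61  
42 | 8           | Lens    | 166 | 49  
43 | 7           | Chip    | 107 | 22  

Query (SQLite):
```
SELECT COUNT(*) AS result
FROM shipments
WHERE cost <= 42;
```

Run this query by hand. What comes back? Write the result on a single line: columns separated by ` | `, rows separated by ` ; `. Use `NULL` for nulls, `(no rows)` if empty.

5

Rows where cost <= 42 → cost values: [35, 27, 24, 40, 22].
COUNT(*) counts rows → 5.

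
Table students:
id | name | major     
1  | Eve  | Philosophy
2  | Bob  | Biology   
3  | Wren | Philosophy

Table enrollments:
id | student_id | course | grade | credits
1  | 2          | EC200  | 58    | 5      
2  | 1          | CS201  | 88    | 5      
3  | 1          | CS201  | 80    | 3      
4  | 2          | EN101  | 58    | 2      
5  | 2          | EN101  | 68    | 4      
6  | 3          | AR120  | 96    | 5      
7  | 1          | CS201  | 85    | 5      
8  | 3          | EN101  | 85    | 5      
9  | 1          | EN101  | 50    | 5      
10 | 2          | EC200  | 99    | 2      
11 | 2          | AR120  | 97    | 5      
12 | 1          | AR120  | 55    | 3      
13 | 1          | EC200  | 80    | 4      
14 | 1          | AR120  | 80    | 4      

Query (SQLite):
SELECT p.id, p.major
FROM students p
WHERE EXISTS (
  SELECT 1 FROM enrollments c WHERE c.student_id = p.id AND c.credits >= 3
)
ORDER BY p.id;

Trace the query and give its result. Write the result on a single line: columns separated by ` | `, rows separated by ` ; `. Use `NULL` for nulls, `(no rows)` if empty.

1 | Philosophy ; 2 | Biology ; 3 | Philosophy

For each students row, check whether any enrollments with matching student_id has credits >= 3.
Keep rows where that is true.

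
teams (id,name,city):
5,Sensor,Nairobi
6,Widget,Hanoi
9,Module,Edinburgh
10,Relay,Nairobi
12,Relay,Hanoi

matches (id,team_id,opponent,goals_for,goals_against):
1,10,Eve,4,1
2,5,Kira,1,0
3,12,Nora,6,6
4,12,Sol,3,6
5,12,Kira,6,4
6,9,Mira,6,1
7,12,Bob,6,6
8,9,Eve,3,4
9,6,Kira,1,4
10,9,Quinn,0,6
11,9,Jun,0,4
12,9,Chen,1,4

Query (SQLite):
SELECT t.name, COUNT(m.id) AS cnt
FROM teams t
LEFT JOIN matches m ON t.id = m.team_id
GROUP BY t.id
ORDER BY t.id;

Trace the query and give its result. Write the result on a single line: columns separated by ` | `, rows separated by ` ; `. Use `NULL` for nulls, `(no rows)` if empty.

LEFT JOIN keeps every teams row; unmatched ones get NULL for matches columns.
Group by teams.id and compute COUNT(m.id). COUNT(col) of an all-NULL group is 0.
  5: ids {2} → COUNT(m.id)=1
  6: ids {9} → COUNT(m.id)=1
  9: ids {6, 8, 10, 11, 12} → COUNT(m.id)=5
  10: ids {1} → COUNT(m.id)=1
  12: ids {3, 4, 5, 7} → COUNT(m.id)=4

Sensor | 1 ; Widget | 1 ; Module | 5 ; Relay | 1 ; Relay | 4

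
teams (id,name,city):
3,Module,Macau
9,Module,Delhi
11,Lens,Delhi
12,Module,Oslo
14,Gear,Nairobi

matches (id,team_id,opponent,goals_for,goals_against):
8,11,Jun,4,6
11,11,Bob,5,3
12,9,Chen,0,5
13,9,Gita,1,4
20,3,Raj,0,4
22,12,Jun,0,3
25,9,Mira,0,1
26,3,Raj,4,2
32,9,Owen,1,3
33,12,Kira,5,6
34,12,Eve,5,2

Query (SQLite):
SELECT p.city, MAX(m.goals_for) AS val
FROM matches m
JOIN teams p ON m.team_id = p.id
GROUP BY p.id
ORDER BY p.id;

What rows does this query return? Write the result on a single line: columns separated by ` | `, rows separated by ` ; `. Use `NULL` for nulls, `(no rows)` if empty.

Macau | 4 ; Delhi | 1 ; Delhi | 5 ; Oslo | 5

Join each matches row to its teams via team_id.
Group joined rows by teams.id; compute MAX(m.goals_for) per group.
  3: ids {20, 26} → MAX(m.goals_for)=4
  9: ids {12, 13, 25, 32} → MAX(m.goals_for)=1
  11: ids {8, 11} → MAX(m.goals_for)=5
  12: ids {22, 33, 34} → MAX(m.goals_for)=5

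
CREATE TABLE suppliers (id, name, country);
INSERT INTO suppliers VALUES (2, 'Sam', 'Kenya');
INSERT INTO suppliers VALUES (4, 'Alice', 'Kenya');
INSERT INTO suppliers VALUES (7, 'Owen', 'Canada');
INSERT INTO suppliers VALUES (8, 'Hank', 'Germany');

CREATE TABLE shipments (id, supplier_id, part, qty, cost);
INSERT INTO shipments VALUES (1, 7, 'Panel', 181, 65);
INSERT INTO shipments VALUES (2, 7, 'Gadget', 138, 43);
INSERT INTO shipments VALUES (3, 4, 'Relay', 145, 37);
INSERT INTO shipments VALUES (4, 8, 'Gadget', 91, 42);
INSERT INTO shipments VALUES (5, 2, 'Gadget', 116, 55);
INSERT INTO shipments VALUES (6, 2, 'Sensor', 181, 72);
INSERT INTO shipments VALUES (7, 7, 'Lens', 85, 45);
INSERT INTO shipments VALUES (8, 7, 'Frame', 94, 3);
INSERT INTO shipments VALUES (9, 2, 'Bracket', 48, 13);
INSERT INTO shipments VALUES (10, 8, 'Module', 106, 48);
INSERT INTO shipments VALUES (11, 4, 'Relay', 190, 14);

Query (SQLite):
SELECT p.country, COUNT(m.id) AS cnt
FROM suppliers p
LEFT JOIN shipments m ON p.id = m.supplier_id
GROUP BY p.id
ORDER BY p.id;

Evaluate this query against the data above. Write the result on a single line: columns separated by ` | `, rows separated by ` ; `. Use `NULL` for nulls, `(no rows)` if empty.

Kenya | 3 ; Kenya | 2 ; Canada | 4 ; Germany | 2

LEFT JOIN keeps every suppliers row; unmatched ones get NULL for shipments columns.
Group by suppliers.id and compute COUNT(m.id). COUNT(col) of an all-NULL group is 0.
  2: ids {5, 6, 9} → COUNT(m.id)=3
  4: ids {3, 11} → COUNT(m.id)=2
  7: ids {1, 2, 7, 8} → COUNT(m.id)=4
  8: ids {4, 10} → COUNT(m.id)=2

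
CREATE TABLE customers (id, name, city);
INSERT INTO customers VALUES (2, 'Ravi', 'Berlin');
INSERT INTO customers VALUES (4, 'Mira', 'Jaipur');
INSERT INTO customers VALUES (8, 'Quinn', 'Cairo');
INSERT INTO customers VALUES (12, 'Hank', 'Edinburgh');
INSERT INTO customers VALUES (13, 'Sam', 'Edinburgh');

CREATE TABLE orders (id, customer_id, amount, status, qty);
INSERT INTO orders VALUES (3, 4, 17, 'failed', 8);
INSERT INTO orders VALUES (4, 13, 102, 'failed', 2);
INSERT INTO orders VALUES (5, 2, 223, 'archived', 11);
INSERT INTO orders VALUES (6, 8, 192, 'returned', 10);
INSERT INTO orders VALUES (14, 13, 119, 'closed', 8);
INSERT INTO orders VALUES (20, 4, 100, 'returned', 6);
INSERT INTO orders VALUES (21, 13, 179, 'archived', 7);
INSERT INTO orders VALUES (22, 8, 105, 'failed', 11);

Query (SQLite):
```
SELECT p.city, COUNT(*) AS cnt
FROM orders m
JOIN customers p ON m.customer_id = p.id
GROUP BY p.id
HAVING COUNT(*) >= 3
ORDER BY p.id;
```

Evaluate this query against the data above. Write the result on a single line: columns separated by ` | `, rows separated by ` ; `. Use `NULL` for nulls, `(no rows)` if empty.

Join each orders row to its customers via customer_id.
Group joined rows by customers.id; compute COUNT(*) per group.
HAVING: keep groups with count ≥ 3.
  2: ids {5} → COUNT(*)=1
  4: ids {3, 20} → COUNT(*)=2
  8: ids {6, 22} → COUNT(*)=2
  13: ids {4, 14, 21} → COUNT(*)=3

Edinburgh | 3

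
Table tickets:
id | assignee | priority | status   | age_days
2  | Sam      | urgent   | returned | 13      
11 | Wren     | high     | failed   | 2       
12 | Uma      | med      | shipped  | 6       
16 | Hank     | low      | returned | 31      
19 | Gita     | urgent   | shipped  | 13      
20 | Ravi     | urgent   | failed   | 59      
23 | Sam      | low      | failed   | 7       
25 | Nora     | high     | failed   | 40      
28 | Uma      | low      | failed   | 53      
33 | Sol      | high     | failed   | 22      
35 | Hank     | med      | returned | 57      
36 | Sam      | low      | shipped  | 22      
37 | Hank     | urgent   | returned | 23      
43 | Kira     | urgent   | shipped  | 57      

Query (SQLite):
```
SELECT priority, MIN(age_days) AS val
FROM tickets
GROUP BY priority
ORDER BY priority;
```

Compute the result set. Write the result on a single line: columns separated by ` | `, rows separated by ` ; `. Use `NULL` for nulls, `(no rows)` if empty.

Partition tickets by priority; compute MIN(age_days) within each group.
  high: ids {11, 25, 33} → MIN(age_days)=2
  low: ids {16, 23, 28, 36} → MIN(age_days)=7
  med: ids {12, 35} → MIN(age_days)=6
  urgent: ids {2, 19, 20, 37, 43} → MIN(age_days)=13

high | 2 ; low | 7 ; med | 6 ; urgent | 13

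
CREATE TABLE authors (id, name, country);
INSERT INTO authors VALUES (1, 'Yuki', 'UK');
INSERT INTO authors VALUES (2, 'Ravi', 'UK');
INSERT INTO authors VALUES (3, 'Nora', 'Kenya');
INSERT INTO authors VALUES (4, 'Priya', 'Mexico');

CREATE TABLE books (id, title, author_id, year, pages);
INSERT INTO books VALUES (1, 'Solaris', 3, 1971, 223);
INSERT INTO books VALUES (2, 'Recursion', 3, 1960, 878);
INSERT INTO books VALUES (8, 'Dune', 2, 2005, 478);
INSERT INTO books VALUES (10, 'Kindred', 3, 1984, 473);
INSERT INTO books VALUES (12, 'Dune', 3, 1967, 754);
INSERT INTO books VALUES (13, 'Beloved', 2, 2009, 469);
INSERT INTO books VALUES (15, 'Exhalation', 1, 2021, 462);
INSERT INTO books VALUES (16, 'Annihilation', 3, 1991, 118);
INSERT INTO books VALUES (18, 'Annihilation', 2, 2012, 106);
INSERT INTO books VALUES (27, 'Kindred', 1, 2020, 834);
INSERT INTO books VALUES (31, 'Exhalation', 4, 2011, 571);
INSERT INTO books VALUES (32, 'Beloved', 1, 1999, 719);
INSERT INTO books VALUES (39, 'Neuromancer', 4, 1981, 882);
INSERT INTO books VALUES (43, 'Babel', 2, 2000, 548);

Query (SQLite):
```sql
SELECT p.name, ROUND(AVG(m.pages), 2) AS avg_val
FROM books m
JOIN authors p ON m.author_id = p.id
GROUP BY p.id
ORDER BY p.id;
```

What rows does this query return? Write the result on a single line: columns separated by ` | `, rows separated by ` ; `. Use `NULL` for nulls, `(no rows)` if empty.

Join each books row to its authors via author_id.
Group joined rows by authors.id; compute ROUND(AVG(m.pages), 2) per group.
  1: ids {15, 27, 32} → ROUND(AVG(m.pages), 2)=671.67
  2: ids {8, 13, 18, 43} → ROUND(AVG(m.pages), 2)=400.25
  3: ids {1, 2, 10, 12, 16} → ROUND(AVG(m.pages), 2)=489.2
  4: ids {31, 39} → ROUND(AVG(m.pages), 2)=726.5

Yuki | 671.67 ; Ravi | 400.25 ; Nora | 489.2 ; Priya | 726.5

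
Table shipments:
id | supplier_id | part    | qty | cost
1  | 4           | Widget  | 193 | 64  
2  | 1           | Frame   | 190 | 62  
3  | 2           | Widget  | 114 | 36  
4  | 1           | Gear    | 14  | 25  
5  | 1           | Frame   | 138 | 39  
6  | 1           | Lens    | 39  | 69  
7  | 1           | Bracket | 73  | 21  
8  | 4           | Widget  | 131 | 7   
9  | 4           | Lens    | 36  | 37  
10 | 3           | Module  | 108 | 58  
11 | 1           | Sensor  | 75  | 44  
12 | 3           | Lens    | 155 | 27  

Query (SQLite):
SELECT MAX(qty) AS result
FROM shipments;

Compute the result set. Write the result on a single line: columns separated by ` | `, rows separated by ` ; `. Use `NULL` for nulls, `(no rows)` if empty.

193

All qty values: [193, 190, 114, 14, 138, 39, 73, 131, 36, 108, 75, 155].
MAX of non-NULL values = 193.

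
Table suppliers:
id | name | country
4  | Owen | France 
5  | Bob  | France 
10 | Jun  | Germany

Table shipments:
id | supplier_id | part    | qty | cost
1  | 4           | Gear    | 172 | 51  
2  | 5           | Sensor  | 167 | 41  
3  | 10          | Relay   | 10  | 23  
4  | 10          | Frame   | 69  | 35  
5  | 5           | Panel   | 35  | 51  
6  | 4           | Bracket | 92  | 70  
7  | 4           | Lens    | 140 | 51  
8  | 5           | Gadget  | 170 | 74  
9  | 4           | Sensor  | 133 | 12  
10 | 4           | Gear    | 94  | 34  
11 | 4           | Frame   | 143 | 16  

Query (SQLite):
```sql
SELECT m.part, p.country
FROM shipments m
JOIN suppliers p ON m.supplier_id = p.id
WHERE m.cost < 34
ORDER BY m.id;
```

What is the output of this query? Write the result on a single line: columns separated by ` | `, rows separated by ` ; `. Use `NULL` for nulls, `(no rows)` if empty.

Each shipments row matches the suppliers row where supplier_id = suppliers.id.
Then keep rows with m.cost < 34.

Relay | Germany ; Sensor | France ; Frame | France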